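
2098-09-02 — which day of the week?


Date: September 2, 2098
Anchor: Jan 1, 2098. With p = 2098 - 1 = 2097: (p + p//4 - p//100 + p//400) mod 7 = (2097 + 524 - 20 + 5) mod 7 = 2606 mod 7 = 2 -> Wednesday (Mon=0 ... Sun=6)
Days before September (Jan-Aug): 243; offset = 243 + 2 - 1 = 244
Weekday index = (2 + 244) mod 7 = 1

Day of the week: Tuesday


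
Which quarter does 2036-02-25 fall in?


Month: February (month 2)
Q1: Jan-Mar, Q2: Apr-Jun, Q3: Jul-Sep, Q4: Oct-Dec

Q1


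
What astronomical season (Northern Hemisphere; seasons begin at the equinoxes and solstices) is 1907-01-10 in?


Date: January 10
Astronomical Winter (approx.; exact equinox/solstice day varies by year): December 21 to March 19
January 10 falls within the Winter window

Winter


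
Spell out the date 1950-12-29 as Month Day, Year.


ISO 1950-12-29 parses as year=1950, month=12, day=29
Month 12 -> December

December 29, 1950


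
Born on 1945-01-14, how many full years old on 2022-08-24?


Birth: 1945-01-14
Reference: 2022-08-24
Year difference: 2022 - 1945 = 77

77 years old


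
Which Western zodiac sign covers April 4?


Date: April 4
Conventional tropical zodiac dates: Aries from March 21 onward; Taurus starts April 20
April 4 falls within the Aries range

Aries


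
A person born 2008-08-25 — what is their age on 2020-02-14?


Birth: 2008-08-25
Reference: 2020-02-14
Year difference: 2020 - 2008 = 12
Birthday not yet reached in 2020, subtract 1

11 years old


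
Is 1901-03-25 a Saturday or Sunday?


Anchor: Jan 1, 1901. With p = 1901 - 1 = 1900: (p + p//4 - p//100 + p//400) mod 7 = (1900 + 475 - 19 + 4) mod 7 = 2360 mod 7 = 1 -> Tuesday (Mon=0 ... Sun=6)
Day of year: 84; offset = 83
Weekday index = (1 + 83) mod 7 = 0 -> Monday
Weekend days: Saturday, Sunday

No


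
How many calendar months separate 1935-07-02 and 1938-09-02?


From July 1935 to September 1938
3 years * 12 = 36 months, plus 2 months = 38

38 months


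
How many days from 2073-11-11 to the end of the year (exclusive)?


Day of year: 315 of 365
Remaining = 365 - 315

50 days


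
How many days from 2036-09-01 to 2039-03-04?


From 2036-09-01 to 2039-03-04
2036-09-01: days before September = 31 + 29 + 31 + 30 + 31 + 30 + 31 + 31 = 244 (2036 is a leap year); day of year = 244 + 1 = 245
2039-03-04: days before March = 31 + 28 = 59 (2039 is not a leap year); day of year = 59 + 4 = 63
Rest of 2036: 366 - 245 = 121
Full years 2037 (365), 2038 (365): 730
Total = 121 + 730 + 63 = 914

914 days


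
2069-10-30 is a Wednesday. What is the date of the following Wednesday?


Current: Wednesday
Target: Wednesday
Days ahead: 7

Next Wednesday: 2069-11-06


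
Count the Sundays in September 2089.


September 2089 has 30 days
Anchor: Jan 1, 2089. With p = 2089 - 1 = 2088: (p + p//4 - p//100 + p//400) mod 7 = (2088 + 522 - 20 + 5) mod 7 = 2595 mod 7 = 5 -> Saturday (Mon=0 ... Sun=6)
Days before September (Jan-Aug): 243; September 1 index = (5 + 243) mod 7 = 3 -> Thursday
First Sunday is September 4
Sundays: 4, 11, 18, 25

4 Sundays


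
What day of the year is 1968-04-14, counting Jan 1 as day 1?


Date: April 14, 1968
Days in months 1 through 3: 91
Plus 14 days in April

Day of year: 105


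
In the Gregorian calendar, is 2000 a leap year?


Gregorian leap year rule: divisible by 4, but not by 100, unless also by 400.
2000 is divisible by 400 -> leap year

Yes


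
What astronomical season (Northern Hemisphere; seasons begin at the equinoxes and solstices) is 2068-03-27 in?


Date: March 27
Astronomical Spring (approx.; exact equinox/solstice day varies by year): March 20 to June 20
March 27 falls within the Spring window

Spring


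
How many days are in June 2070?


June 2070

30 days


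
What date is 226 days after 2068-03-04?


Start: 2068-03-04, add 226 days
March 2068 has 31 days: 31 - 4 = 27 days to March 31 -> 199 left
April 2068 has 30 days -> 169 left
May 2068 has 31 days -> 138 left
June 2068 has 30 days -> 108 left
July 2068 has 31 days -> 77 left
August 2068 has 31 days -> 46 left
September 2068 has 30 days -> 16 left
October 2068: 16 <= 31 -> lands on October 16

Result: 2068-10-16


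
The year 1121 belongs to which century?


Century = (year - 1) // 100 + 1
= (1121 - 1) // 100 + 1
= 1120 // 100 + 1
= 11 + 1

12th century


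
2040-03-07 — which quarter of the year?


Month: March (month 3)
Q1: Jan-Mar, Q2: Apr-Jun, Q3: Jul-Sep, Q4: Oct-Dec

Q1


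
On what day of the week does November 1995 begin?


Target: November 1, 1995
Anchor: Jan 1, 1995. With p = 1995 - 1 = 1994: (p + p//4 - p//100 + p//400) mod 7 = (1994 + 498 - 19 + 4) mod 7 = 2477 mod 7 = 6 -> Sunday (Mon=0 ... Sun=6)
Days before November (Jan-Oct): 304 days
Weekday index = (6 + 304) mod 7 = 2

Wednesday


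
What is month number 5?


Month 5 of 12

May


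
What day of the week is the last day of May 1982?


May 1982 has 31 days
Anchor: Jan 1, 1982. With p = 1982 - 1 = 1981: (p + p//4 - p//100 + p//400) mod 7 = (1981 + 495 - 19 + 4) mod 7 = 2461 mod 7 = 4 -> Friday (Mon=0 ... Sun=6)
Days before May (Jan-Apr): 120; May 1 index = (4 + 120) mod 7 = 5 -> Saturday
Last day offset: 31 - 1 = 30 days
Weekday index = (5 + 30) mod 7 = 0

Monday, May 31


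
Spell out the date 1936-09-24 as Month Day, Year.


ISO 1936-09-24 parses as year=1936, month=09, day=24
Month 9 -> September

September 24, 1936


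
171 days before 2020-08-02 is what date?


Start: 2020-08-02, subtract 171 days
Back 2 days from August 2 reaches July 31, 2020 -> 169 left
July 2020 has 31 days -> back to June 30, 2020 -> 138 left
June 2020 has 30 days -> back to May 31, 2020 -> 108 left
May 2020 has 31 days -> back to April 30, 2020 -> 77 left
April 2020 has 30 days -> back to March 31, 2020 -> 47 left
March 2020 has 31 days -> back to February 29, 2020 -> 16 left
February 2020: 29 - 16 = 13 -> lands on February 13

Result: 2020-02-13


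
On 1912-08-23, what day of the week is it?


Date: August 23, 1912
Anchor: Jan 1, 1912. With p = 1912 - 1 = 1911: (p + p//4 - p//100 + p//400) mod 7 = (1911 + 477 - 19 + 4) mod 7 = 2373 mod 7 = 0 -> Monday (Mon=0 ... Sun=6)
Days before August (Jan-Jul): 213; offset = 213 + 23 - 1 = 235
Weekday index = (0 + 235) mod 7 = 4

Day of the week: Friday


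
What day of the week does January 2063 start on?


Target: January 1, 2063
Anchor: Jan 1, 2063. With p = 2063 - 1 = 2062: (p + p//4 - p//100 + p//400) mod 7 = (2062 + 515 - 20 + 5) mod 7 = 2562 mod 7 = 0 -> Monday (Mon=0 ... Sun=6)
Offset from anchor: 0 days
Weekday index = (0 + 0) mod 7 = 0

Monday


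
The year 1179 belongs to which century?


Century = (year - 1) // 100 + 1
= (1179 - 1) // 100 + 1
= 1178 // 100 + 1
= 11 + 1

12th century


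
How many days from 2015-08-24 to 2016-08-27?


From 2015-08-24 to 2016-08-27
2015-08-24: days before August = 31 + 28 + 31 + 30 + 31 + 30 + 31 = 212 (2015 is not a leap year); day of year = 212 + 24 = 236
2016-08-27: days before August = 31 + 29 + 31 + 30 + 31 + 30 + 31 = 213 (2016 is a leap year); day of year = 213 + 27 = 240
Rest of 2015: 365 - 236 = 129
Total = 129 + 240 = 369

369 days


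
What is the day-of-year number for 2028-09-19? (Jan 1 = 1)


Date: September 19, 2028
Days in months 1 through 8: 244
Plus 19 days in September

Day of year: 263


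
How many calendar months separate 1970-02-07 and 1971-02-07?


From February 1970 to February 1971
1 year * 12 = 12 months = 12

12 months


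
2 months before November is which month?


November is month 11
11 - 2 = 9

September


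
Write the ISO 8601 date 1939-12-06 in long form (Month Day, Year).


ISO 1939-12-06 parses as year=1939, month=12, day=06
Month 12 -> December

December 6, 1939


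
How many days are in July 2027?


July 2027

31 days


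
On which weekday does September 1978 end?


September 1978 has 30 days
Anchor: Jan 1, 1978. With p = 1978 - 1 = 1977: (p + p//4 - p//100 + p//400) mod 7 = (1977 + 494 - 19 + 4) mod 7 = 2456 mod 7 = 6 -> Sunday (Mon=0 ... Sun=6)
Days before September (Jan-Aug): 243; September 1 index = (6 + 243) mod 7 = 4 -> Friday
Last day offset: 30 - 1 = 29 days
Weekday index = (4 + 29) mod 7 = 5

Saturday, September 30


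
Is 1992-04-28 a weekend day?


Anchor: Jan 1, 1992. With p = 1992 - 1 = 1991: (p + p//4 - p//100 + p//400) mod 7 = (1991 + 497 - 19 + 4) mod 7 = 2473 mod 7 = 2 -> Wednesday (Mon=0 ... Sun=6)
Day of year: 119; offset = 118
Weekday index = (2 + 118) mod 7 = 1 -> Tuesday
Weekend days: Saturday, Sunday

No


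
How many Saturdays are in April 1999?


April 1999 has 30 days
Anchor: Jan 1, 1999. With p = 1999 - 1 = 1998: (p + p//4 - p//100 + p//400) mod 7 = (1998 + 499 - 19 + 4) mod 7 = 2482 mod 7 = 4 -> Friday (Mon=0 ... Sun=6)
Days before April (Jan-Mar): 90; April 1 index = (4 + 90) mod 7 = 3 -> Thursday
First Saturday is April 3
Saturdays: 3, 10, 17, 24

4 Saturdays


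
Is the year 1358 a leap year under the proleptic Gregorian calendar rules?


Gregorian leap year rule: divisible by 4, but not by 100, unless also by 400.
1358 is not divisible by 4 -> not a leap year

No


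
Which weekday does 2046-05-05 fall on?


Date: May 5, 2046
Anchor: Jan 1, 2046. With p = 2046 - 1 = 2045: (p + p//4 - p//100 + p//400) mod 7 = (2045 + 511 - 20 + 5) mod 7 = 2541 mod 7 = 0 -> Monday (Mon=0 ... Sun=6)
Days before May (Jan-Apr): 120; offset = 120 + 5 - 1 = 124
Weekday index = (0 + 124) mod 7 = 5

Day of the week: Saturday


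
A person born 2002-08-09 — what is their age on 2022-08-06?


Birth: 2002-08-09
Reference: 2022-08-06
Year difference: 2022 - 2002 = 20
Birthday not yet reached in 2022, subtract 1

19 years old


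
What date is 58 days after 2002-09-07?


Start: 2002-09-07, add 58 days
September 2002 has 30 days: 30 - 7 = 23 days to September 30 -> 35 left
October 2002 has 31 days -> 4 left
November 2002: 4 <= 30 -> lands on November 4

Result: 2002-11-04


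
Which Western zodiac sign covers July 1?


Date: July 1
Conventional tropical zodiac dates: Cancer from June 21 onward; Leo starts July 23
July 1 falls within the Cancer range

Cancer


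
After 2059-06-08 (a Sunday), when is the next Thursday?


Current: Sunday
Target: Thursday
Days ahead: 4

Next Thursday: 2059-06-12


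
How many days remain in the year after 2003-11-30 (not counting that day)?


Day of year: 334 of 365
Remaining = 365 - 334

31 days


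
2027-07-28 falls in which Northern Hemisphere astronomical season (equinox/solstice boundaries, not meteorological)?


Date: July 28
Astronomical Summer (approx.; exact equinox/solstice day varies by year): June 21 to September 21
July 28 falls within the Summer window

Summer


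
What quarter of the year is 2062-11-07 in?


Month: November (month 11)
Q1: Jan-Mar, Q2: Apr-Jun, Q3: Jul-Sep, Q4: Oct-Dec

Q4


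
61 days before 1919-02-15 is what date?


Start: 1919-02-15, subtract 61 days
Back 15 days from February 15 reaches January 31, 1919 -> 46 left
January 1919 has 31 days -> back to December 31, 1918 -> 15 left
December 1918: 31 - 15 = 16 -> lands on December 16

Result: 1918-12-16


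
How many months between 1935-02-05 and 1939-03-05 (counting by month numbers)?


From February 1935 to March 1939
4 years * 12 = 48 months, plus 1 month = 49

49 months


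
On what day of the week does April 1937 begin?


Target: April 1, 1937
Anchor: Jan 1, 1937. With p = 1937 - 1 = 1936: (p + p//4 - p//100 + p//400) mod 7 = (1936 + 484 - 19 + 4) mod 7 = 2405 mod 7 = 4 -> Friday (Mon=0 ... Sun=6)
Days before April (Jan-Mar): 90 days
Weekday index = (4 + 90) mod 7 = 3

Thursday


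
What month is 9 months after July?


July is month 7
7 + 9 = 16; wrap: 16 - 12 = 4

April


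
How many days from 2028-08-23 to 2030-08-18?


From 2028-08-23 to 2030-08-18
2028-08-23: days before August = 31 + 29 + 31 + 30 + 31 + 30 + 31 = 213 (2028 is a leap year); day of year = 213 + 23 = 236
2030-08-18: days before August = 31 + 28 + 31 + 30 + 31 + 30 + 31 = 212 (2030 is not a leap year); day of year = 212 + 18 = 230
Rest of 2028: 366 - 236 = 130
Full years 2029 (365): 365
Total = 130 + 365 + 230 = 725

725 days


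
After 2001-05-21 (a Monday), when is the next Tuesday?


Current: Monday
Target: Tuesday
Days ahead: 1

Next Tuesday: 2001-05-22


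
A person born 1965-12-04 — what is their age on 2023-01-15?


Birth: 1965-12-04
Reference: 2023-01-15
Year difference: 2023 - 1965 = 58
Birthday not yet reached in 2023, subtract 1

57 years old


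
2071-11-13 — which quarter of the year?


Month: November (month 11)
Q1: Jan-Mar, Q2: Apr-Jun, Q3: Jul-Sep, Q4: Oct-Dec

Q4


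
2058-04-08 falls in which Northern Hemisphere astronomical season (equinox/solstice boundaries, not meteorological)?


Date: April 8
Astronomical Spring (approx.; exact equinox/solstice day varies by year): March 20 to June 20
April 8 falls within the Spring window

Spring


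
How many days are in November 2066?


November 2066

30 days


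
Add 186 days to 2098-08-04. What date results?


Start: 2098-08-04, add 186 days
August 2098 has 31 days: 31 - 4 = 27 days to August 31 -> 159 left
September 2098 has 30 days -> 129 left
October 2098 has 31 days -> 98 left
November 2098 has 30 days -> 68 left
December 2098 has 31 days -> 37 left
January 2099 has 31 days -> 6 left
February 2099: 6 <= 28 -> lands on February 6

Result: 2099-02-06


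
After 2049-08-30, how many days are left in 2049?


Day of year: 242 of 365
Remaining = 365 - 242

123 days


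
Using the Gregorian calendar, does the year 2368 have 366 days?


Gregorian leap year rule: divisible by 4, but not by 100, unless also by 400.
2368 is divisible by 4 but not 100 -> leap year

Yes


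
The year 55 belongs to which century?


Century = (year - 1) // 100 + 1
= (55 - 1) // 100 + 1
= 54 // 100 + 1
= 0 + 1

1st century


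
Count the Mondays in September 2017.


September 2017 has 30 days
Anchor: Jan 1, 2017. With p = 2017 - 1 = 2016: (p + p//4 - p//100 + p//400) mod 7 = (2016 + 504 - 20 + 5) mod 7 = 2505 mod 7 = 6 -> Sunday (Mon=0 ... Sun=6)
Days before September (Jan-Aug): 243; September 1 index = (6 + 243) mod 7 = 4 -> Friday
First Monday is September 4
Mondays: 4, 11, 18, 25

4 Mondays


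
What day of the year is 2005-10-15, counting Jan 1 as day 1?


Date: October 15, 2005
Days in months 1 through 9: 273
Plus 15 days in October

Day of year: 288


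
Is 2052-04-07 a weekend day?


Anchor: Jan 1, 2052. With p = 2052 - 1 = 2051: (p + p//4 - p//100 + p//400) mod 7 = (2051 + 512 - 20 + 5) mod 7 = 2548 mod 7 = 0 -> Monday (Mon=0 ... Sun=6)
Day of year: 98; offset = 97
Weekday index = (0 + 97) mod 7 = 6 -> Sunday
Weekend days: Saturday, Sunday

Yes


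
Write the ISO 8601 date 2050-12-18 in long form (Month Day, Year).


ISO 2050-12-18 parses as year=2050, month=12, day=18
Month 12 -> December

December 18, 2050


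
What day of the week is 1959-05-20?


Date: May 20, 1959
Anchor: Jan 1, 1959. With p = 1959 - 1 = 1958: (p + p//4 - p//100 + p//400) mod 7 = (1958 + 489 - 19 + 4) mod 7 = 2432 mod 7 = 3 -> Thursday (Mon=0 ... Sun=6)
Days before May (Jan-Apr): 120; offset = 120 + 20 - 1 = 139
Weekday index = (3 + 139) mod 7 = 2

Day of the week: Wednesday


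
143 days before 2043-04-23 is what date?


Start: 2043-04-23, subtract 143 days
Back 23 days from April 23 reaches March 31, 2043 -> 120 left
March 2043 has 31 days -> back to February 28, 2043 -> 89 left
February 2043 has 28 days -> back to January 31, 2043 -> 61 left
January 2043 has 31 days -> back to December 31, 2042 -> 30 left
December 2042: 31 - 30 = 1 -> lands on December 1

Result: 2042-12-01


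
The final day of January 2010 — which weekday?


January 2010 has 31 days
Anchor: Jan 1, 2010. With p = 2010 - 1 = 2009: (p + p//4 - p//100 + p//400) mod 7 = (2009 + 502 - 20 + 5) mod 7 = 2496 mod 7 = 4 -> Friday (Mon=0 ... Sun=6)
January 1 is the anchor itself -> Friday
Last day offset: 31 - 1 = 30 days
Weekday index = (4 + 30) mod 7 = 6

Sunday, January 31


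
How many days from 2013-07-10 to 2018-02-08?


From 2013-07-10 to 2018-02-08
2013-07-10: days before July = 31 + 28 + 31 + 30 + 31 + 30 = 181 (2013 is not a leap year); day of year = 181 + 10 = 191
2018-02-08: days before February = 31; day of year = 31 + 8 = 39
Rest of 2013: 365 - 191 = 174
Full years 2014 (365), 2015 (365), 2016 (366), 2017 (365): 1461
Total = 174 + 1461 + 39 = 1674

1674 days


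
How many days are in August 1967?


August 1967

31 days


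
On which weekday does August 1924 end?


August 1924 has 31 days
Anchor: Jan 1, 1924. With p = 1924 - 1 = 1923: (p + p//4 - p//100 + p//400) mod 7 = (1923 + 480 - 19 + 4) mod 7 = 2388 mod 7 = 1 -> Tuesday (Mon=0 ... Sun=6)
Days before August (Jan-Jul): 213; August 1 index = (1 + 213) mod 7 = 4 -> Friday
Last day offset: 31 - 1 = 30 days
Weekday index = (4 + 30) mod 7 = 6

Sunday, August 31


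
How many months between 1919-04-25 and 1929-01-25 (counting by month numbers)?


From April 1919 to January 1929
10 years * 12 = 120 months, minus 3 months = 117

117 months


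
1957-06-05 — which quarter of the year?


Month: June (month 6)
Q1: Jan-Mar, Q2: Apr-Jun, Q3: Jul-Sep, Q4: Oct-Dec

Q2


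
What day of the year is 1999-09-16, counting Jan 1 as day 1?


Date: September 16, 1999
Days in months 1 through 8: 243
Plus 16 days in September

Day of year: 259


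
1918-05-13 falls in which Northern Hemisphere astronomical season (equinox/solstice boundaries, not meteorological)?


Date: May 13
Astronomical Spring (approx.; exact equinox/solstice day varies by year): March 20 to June 20
May 13 falls within the Spring window

Spring


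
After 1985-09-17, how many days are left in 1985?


Day of year: 260 of 365
Remaining = 365 - 260

105 days


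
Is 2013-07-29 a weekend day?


Anchor: Jan 1, 2013. With p = 2013 - 1 = 2012: (p + p//4 - p//100 + p//400) mod 7 = (2012 + 503 - 20 + 5) mod 7 = 2500 mod 7 = 1 -> Tuesday (Mon=0 ... Sun=6)
Day of year: 210; offset = 209
Weekday index = (1 + 209) mod 7 = 0 -> Monday
Weekend days: Saturday, Sunday

No


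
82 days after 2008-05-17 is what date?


Start: 2008-05-17, add 82 days
May 2008 has 31 days: 31 - 17 = 14 days to May 31 -> 68 left
June 2008 has 30 days -> 38 left
July 2008 has 31 days -> 7 left
August 2008: 7 <= 31 -> lands on August 7

Result: 2008-08-07


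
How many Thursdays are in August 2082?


August 2082 has 31 days
Anchor: Jan 1, 2082. With p = 2082 - 1 = 2081: (p + p//4 - p//100 + p//400) mod 7 = (2081 + 520 - 20 + 5) mod 7 = 2586 mod 7 = 3 -> Thursday (Mon=0 ... Sun=6)
Days before August (Jan-Jul): 212; August 1 index = (3 + 212) mod 7 = 5 -> Saturday
First Thursday is August 6
Thursdays: 6, 13, 20, 27

4 Thursdays


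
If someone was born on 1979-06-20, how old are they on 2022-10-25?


Birth: 1979-06-20
Reference: 2022-10-25
Year difference: 2022 - 1979 = 43

43 years old


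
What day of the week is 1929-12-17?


Date: December 17, 1929
Anchor: Jan 1, 1929. With p = 1929 - 1 = 1928: (p + p//4 - p//100 + p//400) mod 7 = (1928 + 482 - 19 + 4) mod 7 = 2395 mod 7 = 1 -> Tuesday (Mon=0 ... Sun=6)
Days before December (Jan-Nov): 334; offset = 334 + 17 - 1 = 350
Weekday index = (1 + 350) mod 7 = 1

Day of the week: Tuesday


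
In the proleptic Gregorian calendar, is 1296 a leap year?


Gregorian leap year rule: divisible by 4, but not by 100, unless also by 400.
1296 is divisible by 4 but not 100 -> leap year

Yes


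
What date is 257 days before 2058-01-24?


Start: 2058-01-24, subtract 257 days
Back 24 days from January 24 reaches December 31, 2057 -> 233 left
December 2057 has 31 days -> back to November 30, 2057 -> 202 left
November 2057 has 30 days -> back to October 31, 2057 -> 172 left
October 2057 has 31 days -> back to September 30, 2057 -> 141 left
September 2057 has 30 days -> back to August 31, 2057 -> 111 left
August 2057 has 31 days -> back to July 31, 2057 -> 80 left
July 2057 has 31 days -> back to June 30, 2057 -> 49 left
June 2057 has 30 days -> back to May 31, 2057 -> 19 left
May 2057: 31 - 19 = 12 -> lands on May 12

Result: 2057-05-12


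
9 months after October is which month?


October is month 10
10 + 9 = 19; wrap: 19 - 12 = 7

July


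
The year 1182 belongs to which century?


Century = (year - 1) // 100 + 1
= (1182 - 1) // 100 + 1
= 1181 // 100 + 1
= 11 + 1

12th century


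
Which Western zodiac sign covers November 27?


Date: November 27
Conventional tropical zodiac dates: Sagittarius from November 22 onward; Capricorn starts December 22
November 27 falls within the Sagittarius range

Sagittarius


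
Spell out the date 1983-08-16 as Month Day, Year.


ISO 1983-08-16 parses as year=1983, month=08, day=16
Month 8 -> August

August 16, 1983


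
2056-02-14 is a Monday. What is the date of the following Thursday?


Current: Monday
Target: Thursday
Days ahead: 3

Next Thursday: 2056-02-17


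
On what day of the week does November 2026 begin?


Target: November 1, 2026
Anchor: Jan 1, 2026. With p = 2026 - 1 = 2025: (p + p//4 - p//100 + p//400) mod 7 = (2025 + 506 - 20 + 5) mod 7 = 2516 mod 7 = 3 -> Thursday (Mon=0 ... Sun=6)
Days before November (Jan-Oct): 304 days
Weekday index = (3 + 304) mod 7 = 6

Sunday


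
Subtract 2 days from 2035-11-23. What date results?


Start: 2035-11-23, subtract 2 days
23 - 2 = 21 stays within November 2035

Result: 2035-11-21


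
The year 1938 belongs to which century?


Century = (year - 1) // 100 + 1
= (1938 - 1) // 100 + 1
= 1937 // 100 + 1
= 19 + 1

20th century


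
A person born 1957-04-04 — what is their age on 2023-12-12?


Birth: 1957-04-04
Reference: 2023-12-12
Year difference: 2023 - 1957 = 66

66 years old


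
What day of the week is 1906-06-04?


Date: June 4, 1906
Anchor: Jan 1, 1906. With p = 1906 - 1 = 1905: (p + p//4 - p//100 + p//400) mod 7 = (1905 + 476 - 19 + 4) mod 7 = 2366 mod 7 = 0 -> Monday (Mon=0 ... Sun=6)
Days before June (Jan-May): 151; offset = 151 + 4 - 1 = 154
Weekday index = (0 + 154) mod 7 = 0

Day of the week: Monday


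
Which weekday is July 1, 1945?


Target: July 1, 1945
Anchor: Jan 1, 1945. With p = 1945 - 1 = 1944: (p + p//4 - p//100 + p//400) mod 7 = (1944 + 486 - 19 + 4) mod 7 = 2415 mod 7 = 0 -> Monday (Mon=0 ... Sun=6)
Days before July (Jan-Jun): 181 days
Weekday index = (0 + 181) mod 7 = 6

Sunday


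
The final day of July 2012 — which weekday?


July 2012 has 31 days
Anchor: Jan 1, 2012. With p = 2012 - 1 = 2011: (p + p//4 - p//100 + p//400) mod 7 = (2011 + 502 - 20 + 5) mod 7 = 2498 mod 7 = 6 -> Sunday (Mon=0 ... Sun=6)
Days before July (Jan-Jun): 182; July 1 index = (6 + 182) mod 7 = 6 -> Sunday
Last day offset: 31 - 1 = 30 days
Weekday index = (6 + 30) mod 7 = 1

Tuesday, July 31


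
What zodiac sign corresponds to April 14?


Date: April 14
Conventional tropical zodiac dates: Aries from March 21 onward; Taurus starts April 20
April 14 falls within the Aries range

Aries


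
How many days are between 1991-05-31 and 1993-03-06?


From 1991-05-31 to 1993-03-06
1991-05-31: days before May = 31 + 28 + 31 + 30 = 120 (1991 is not a leap year); day of year = 120 + 31 = 151
1993-03-06: days before March = 31 + 28 = 59 (1993 is not a leap year); day of year = 59 + 6 = 65
Rest of 1991: 365 - 151 = 214
Full years 1992 (366): 366
Total = 214 + 366 + 65 = 645

645 days


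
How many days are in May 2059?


May 2059

31 days


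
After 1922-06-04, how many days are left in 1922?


Day of year: 155 of 365
Remaining = 365 - 155

210 days


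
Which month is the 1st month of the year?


Month 1 of 12

January


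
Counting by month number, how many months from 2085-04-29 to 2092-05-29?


From April 2085 to May 2092
7 years * 12 = 84 months, plus 1 month = 85

85 months


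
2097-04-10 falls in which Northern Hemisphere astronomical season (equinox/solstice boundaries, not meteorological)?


Date: April 10
Astronomical Spring (approx.; exact equinox/solstice day varies by year): March 20 to June 20
April 10 falls within the Spring window

Spring


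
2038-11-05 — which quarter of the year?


Month: November (month 11)
Q1: Jan-Mar, Q2: Apr-Jun, Q3: Jul-Sep, Q4: Oct-Dec

Q4


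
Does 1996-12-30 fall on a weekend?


Anchor: Jan 1, 1996. With p = 1996 - 1 = 1995: (p + p//4 - p//100 + p//400) mod 7 = (1995 + 498 - 19 + 4) mod 7 = 2478 mod 7 = 0 -> Monday (Mon=0 ... Sun=6)
Day of year: 365; offset = 364
Weekday index = (0 + 364) mod 7 = 0 -> Monday
Weekend days: Saturday, Sunday

No


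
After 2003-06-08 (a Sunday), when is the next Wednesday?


Current: Sunday
Target: Wednesday
Days ahead: 3

Next Wednesday: 2003-06-11


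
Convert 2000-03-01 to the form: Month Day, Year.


ISO 2000-03-01 parses as year=2000, month=03, day=01
Month 3 -> March

March 1, 2000


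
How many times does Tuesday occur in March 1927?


March 1927 has 31 days
Anchor: Jan 1, 1927. With p = 1927 - 1 = 1926: (p + p//4 - p//100 + p//400) mod 7 = (1926 + 481 - 19 + 4) mod 7 = 2392 mod 7 = 5 -> Saturday (Mon=0 ... Sun=6)
Days before March (Jan-Feb): 59; March 1 index = (5 + 59) mod 7 = 1 -> Tuesday
First Tuesday is March 1
Tuesdays: 1, 8, 15, 22, 29

5 Tuesdays


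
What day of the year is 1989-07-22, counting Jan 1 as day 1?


Date: July 22, 1989
Days in months 1 through 6: 181
Plus 22 days in July

Day of year: 203


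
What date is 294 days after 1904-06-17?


Start: 1904-06-17, add 294 days
June 1904 has 30 days: 30 - 17 = 13 days to June 30 -> 281 left
July 1904 has 31 days -> 250 left
August 1904 has 31 days -> 219 left
September 1904 has 30 days -> 189 left
October 1904 has 31 days -> 158 left
November 1904 has 30 days -> 128 left
December 1904 has 31 days -> 97 left
January 1905 has 31 days -> 66 left
February 1905 has 28 days -> 38 left
March 1905 has 31 days -> 7 left
April 1905: 7 <= 30 -> lands on April 7

Result: 1905-04-07


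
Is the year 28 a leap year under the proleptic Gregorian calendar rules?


Gregorian leap year rule: divisible by 4, but not by 100, unless also by 400.
28 is divisible by 4 but not 100 -> leap year

Yes


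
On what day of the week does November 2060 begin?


Target: November 1, 2060
Anchor: Jan 1, 2060. With p = 2060 - 1 = 2059: (p + p//4 - p//100 + p//400) mod 7 = (2059 + 514 - 20 + 5) mod 7 = 2558 mod 7 = 3 -> Thursday (Mon=0 ... Sun=6)
Days before November (Jan-Oct): 305 days
Weekday index = (3 + 305) mod 7 = 0

Monday


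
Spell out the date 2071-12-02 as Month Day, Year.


ISO 2071-12-02 parses as year=2071, month=12, day=02
Month 12 -> December

December 2, 2071


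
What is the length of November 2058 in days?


November 2058

30 days


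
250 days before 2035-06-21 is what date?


Start: 2035-06-21, subtract 250 days
Back 21 days from June 21 reaches May 31, 2035 -> 229 left
May 2035 has 31 days -> back to April 30, 2035 -> 198 left
April 2035 has 30 days -> back to March 31, 2035 -> 168 left
March 2035 has 31 days -> back to February 28, 2035 -> 137 left
February 2035 has 28 days -> back to January 31, 2035 -> 109 left
January 2035 has 31 days -> back to December 31, 2034 -> 78 left
December 2034 has 31 days -> back to November 30, 2034 -> 47 left
November 2034 has 30 days -> back to October 31, 2034 -> 17 left
October 2034: 31 - 17 = 14 -> lands on October 14

Result: 2034-10-14


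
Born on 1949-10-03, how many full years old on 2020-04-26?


Birth: 1949-10-03
Reference: 2020-04-26
Year difference: 2020 - 1949 = 71
Birthday not yet reached in 2020, subtract 1

70 years old


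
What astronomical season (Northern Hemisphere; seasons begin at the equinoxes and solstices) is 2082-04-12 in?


Date: April 12
Astronomical Spring (approx.; exact equinox/solstice day varies by year): March 20 to June 20
April 12 falls within the Spring window

Spring


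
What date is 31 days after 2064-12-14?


Start: 2064-12-14, add 31 days
December 2064 has 31 days: 31 - 14 = 17 days to December 31 -> 14 left
January 2065: 14 <= 31 -> lands on January 14

Result: 2065-01-14


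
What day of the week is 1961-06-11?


Date: June 11, 1961
Anchor: Jan 1, 1961. With p = 1961 - 1 = 1960: (p + p//4 - p//100 + p//400) mod 7 = (1960 + 490 - 19 + 4) mod 7 = 2435 mod 7 = 6 -> Sunday (Mon=0 ... Sun=6)
Days before June (Jan-May): 151; offset = 151 + 11 - 1 = 161
Weekday index = (6 + 161) mod 7 = 6

Day of the week: Sunday


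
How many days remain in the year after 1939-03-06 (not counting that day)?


Day of year: 65 of 365
Remaining = 365 - 65

300 days


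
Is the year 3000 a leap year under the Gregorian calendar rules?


Gregorian leap year rule: divisible by 4, but not by 100, unless also by 400.
3000 is divisible by 100 but not 400 -> not a leap year

No


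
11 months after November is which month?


November is month 11
11 + 11 = 22; wrap: 22 - 12 = 10

October


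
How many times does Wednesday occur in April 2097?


April 2097 has 30 days
Anchor: Jan 1, 2097. With p = 2097 - 1 = 2096: (p + p//4 - p//100 + p//400) mod 7 = (2096 + 524 - 20 + 5) mod 7 = 2605 mod 7 = 1 -> Tuesday (Mon=0 ... Sun=6)
Days before April (Jan-Mar): 90; April 1 index = (1 + 90) mod 7 = 0 -> Monday
First Wednesday is April 3
Wednesdays: 3, 10, 17, 24

4 Wednesdays


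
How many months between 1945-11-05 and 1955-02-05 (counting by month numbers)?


From November 1945 to February 1955
10 years * 12 = 120 months, minus 9 months = 111

111 months


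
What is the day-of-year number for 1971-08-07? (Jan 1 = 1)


Date: August 7, 1971
Days in months 1 through 7: 212
Plus 7 days in August

Day of year: 219


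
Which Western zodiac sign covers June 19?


Date: June 19
Conventional tropical zodiac dates: Gemini from May 21 onward; Cancer starts June 21
June 19 falls within the Gemini range

Gemini


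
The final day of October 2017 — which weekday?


October 2017 has 31 days
Anchor: Jan 1, 2017. With p = 2017 - 1 = 2016: (p + p//4 - p//100 + p//400) mod 7 = (2016 + 504 - 20 + 5) mod 7 = 2505 mod 7 = 6 -> Sunday (Mon=0 ... Sun=6)
Days before October (Jan-Sep): 273; October 1 index = (6 + 273) mod 7 = 6 -> Sunday
Last day offset: 31 - 1 = 30 days
Weekday index = (6 + 30) mod 7 = 1

Tuesday, October 31


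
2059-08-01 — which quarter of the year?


Month: August (month 8)
Q1: Jan-Mar, Q2: Apr-Jun, Q3: Jul-Sep, Q4: Oct-Dec

Q3


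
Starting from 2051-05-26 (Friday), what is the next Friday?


Current: Friday
Target: Friday
Days ahead: 7

Next Friday: 2051-06-02


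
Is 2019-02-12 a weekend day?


Anchor: Jan 1, 2019. With p = 2019 - 1 = 2018: (p + p//4 - p//100 + p//400) mod 7 = (2018 + 504 - 20 + 5) mod 7 = 2507 mod 7 = 1 -> Tuesday (Mon=0 ... Sun=6)
Day of year: 43; offset = 42
Weekday index = (1 + 42) mod 7 = 1 -> Tuesday
Weekend days: Saturday, Sunday

No


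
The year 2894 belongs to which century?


Century = (year - 1) // 100 + 1
= (2894 - 1) // 100 + 1
= 2893 // 100 + 1
= 28 + 1

29th century


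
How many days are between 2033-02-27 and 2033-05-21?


From 2033-02-27 to 2033-05-21
2033-02-27: days before February = 31; day of year = 31 + 27 = 58
2033-05-21: days before May = 31 + 28 + 31 + 30 = 120 (2033 is not a leap year); day of year = 120 + 21 = 141
Same year: 141 - 58 = 83

83 days


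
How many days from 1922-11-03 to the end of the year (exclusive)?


Day of year: 307 of 365
Remaining = 365 - 307

58 days


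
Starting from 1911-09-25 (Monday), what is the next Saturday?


Current: Monday
Target: Saturday
Days ahead: 5

Next Saturday: 1911-09-30


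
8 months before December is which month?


December is month 12
12 - 8 = 4

April


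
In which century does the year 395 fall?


Century = (year - 1) // 100 + 1
= (395 - 1) // 100 + 1
= 394 // 100 + 1
= 3 + 1

4th century


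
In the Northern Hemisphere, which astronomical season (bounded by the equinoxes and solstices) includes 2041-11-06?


Date: November 6
Astronomical Autumn (approx.; exact equinox/solstice day varies by year): September 22 to December 20
November 6 falls within the Autumn window

Autumn


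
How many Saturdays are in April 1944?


April 1944 has 30 days
Anchor: Jan 1, 1944. With p = 1944 - 1 = 1943: (p + p//4 - p//100 + p//400) mod 7 = (1943 + 485 - 19 + 4) mod 7 = 2413 mod 7 = 5 -> Saturday (Mon=0 ... Sun=6)
Days before April (Jan-Mar): 91; April 1 index = (5 + 91) mod 7 = 5 -> Saturday
First Saturday is April 1
Saturdays: 1, 8, 15, 22, 29

5 Saturdays


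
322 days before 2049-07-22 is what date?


Start: 2049-07-22, subtract 322 days
Back 22 days from July 22 reaches June 30, 2049 -> 300 left
June 2049 has 30 days -> back to May 31, 2049 -> 270 left
May 2049 has 31 days -> back to April 30, 2049 -> 239 left
April 2049 has 30 days -> back to March 31, 2049 -> 209 left
March 2049 has 31 days -> back to February 28, 2049 -> 178 left
February 2049 has 28 days -> back to January 31, 2049 -> 150 left
January 2049 has 31 days -> back to December 31, 2048 -> 119 left
December 2048 has 31 days -> back to November 30, 2048 -> 88 left
November 2048 has 30 days -> back to October 31, 2048 -> 58 left
October 2048 has 31 days -> back to September 30, 2048 -> 27 left
September 2048: 30 - 27 = 3 -> lands on September 3

Result: 2048-09-03


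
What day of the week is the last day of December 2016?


December 2016 has 31 days
Anchor: Jan 1, 2016. With p = 2016 - 1 = 2015: (p + p//4 - p//100 + p//400) mod 7 = (2015 + 503 - 20 + 5) mod 7 = 2503 mod 7 = 4 -> Friday (Mon=0 ... Sun=6)
Days before December (Jan-Nov): 335; December 1 index = (4 + 335) mod 7 = 3 -> Thursday
Last day offset: 31 - 1 = 30 days
Weekday index = (3 + 30) mod 7 = 5

Saturday, December 31


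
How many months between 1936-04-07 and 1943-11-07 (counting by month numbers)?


From April 1936 to November 1943
7 years * 12 = 84 months, plus 7 months = 91

91 months


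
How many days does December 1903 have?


December 1903

31 days


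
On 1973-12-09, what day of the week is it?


Date: December 9, 1973
Anchor: Jan 1, 1973. With p = 1973 - 1 = 1972: (p + p//4 - p//100 + p//400) mod 7 = (1972 + 493 - 19 + 4) mod 7 = 2450 mod 7 = 0 -> Monday (Mon=0 ... Sun=6)
Days before December (Jan-Nov): 334; offset = 334 + 9 - 1 = 342
Weekday index = (0 + 342) mod 7 = 6

Day of the week: Sunday


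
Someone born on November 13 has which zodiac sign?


Date: November 13
Conventional tropical zodiac dates: Scorpio from October 23 onward; Sagittarius starts November 22
November 13 falls within the Scorpio range

Scorpio


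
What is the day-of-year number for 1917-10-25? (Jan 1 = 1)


Date: October 25, 1917
Days in months 1 through 9: 273
Plus 25 days in October

Day of year: 298


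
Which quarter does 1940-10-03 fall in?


Month: October (month 10)
Q1: Jan-Mar, Q2: Apr-Jun, Q3: Jul-Sep, Q4: Oct-Dec

Q4


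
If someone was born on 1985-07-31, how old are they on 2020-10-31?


Birth: 1985-07-31
Reference: 2020-10-31
Year difference: 2020 - 1985 = 35

35 years old


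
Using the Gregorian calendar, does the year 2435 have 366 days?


Gregorian leap year rule: divisible by 4, but not by 100, unless also by 400.
2435 is not divisible by 4 -> not a leap year

No


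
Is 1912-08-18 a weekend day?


Anchor: Jan 1, 1912. With p = 1912 - 1 = 1911: (p + p//4 - p//100 + p//400) mod 7 = (1911 + 477 - 19 + 4) mod 7 = 2373 mod 7 = 0 -> Monday (Mon=0 ... Sun=6)
Day of year: 231; offset = 230
Weekday index = (0 + 230) mod 7 = 6 -> Sunday
Weekend days: Saturday, Sunday

Yes


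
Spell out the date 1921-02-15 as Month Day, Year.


ISO 1921-02-15 parses as year=1921, month=02, day=15
Month 2 -> February

February 15, 1921


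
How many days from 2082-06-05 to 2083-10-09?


From 2082-06-05 to 2083-10-09
2082-06-05: days before June = 31 + 28 + 31 + 30 + 31 = 151 (2082 is not a leap year); day of year = 151 + 5 = 156
2083-10-09: days before October = 31 + 28 + 31 + 30 + 31 + 30 + 31 + 31 + 30 = 273 (2083 is not a leap year); day of year = 273 + 9 = 282
Rest of 2082: 365 - 156 = 209
Total = 209 + 282 = 491

491 days


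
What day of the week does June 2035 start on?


Target: June 1, 2035
Anchor: Jan 1, 2035. With p = 2035 - 1 = 2034: (p + p//4 - p//100 + p//400) mod 7 = (2034 + 508 - 20 + 5) mod 7 = 2527 mod 7 = 0 -> Monday (Mon=0 ... Sun=6)
Days before June (Jan-May): 151 days
Weekday index = (0 + 151) mod 7 = 4

Friday


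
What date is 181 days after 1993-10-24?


Start: 1993-10-24, add 181 days
October 1993 has 31 days: 31 - 24 = 7 days to October 31 -> 174 left
November 1993 has 30 days -> 144 left
December 1993 has 31 days -> 113 left
January 1994 has 31 days -> 82 left
February 1994 has 28 days -> 54 left
March 1994 has 31 days -> 23 left
April 1994: 23 <= 30 -> lands on April 23

Result: 1994-04-23


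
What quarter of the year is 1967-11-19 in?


Month: November (month 11)
Q1: Jan-Mar, Q2: Apr-Jun, Q3: Jul-Sep, Q4: Oct-Dec

Q4


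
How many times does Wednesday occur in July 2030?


July 2030 has 31 days
Anchor: Jan 1, 2030. With p = 2030 - 1 = 2029: (p + p//4 - p//100 + p//400) mod 7 = (2029 + 507 - 20 + 5) mod 7 = 2521 mod 7 = 1 -> Tuesday (Mon=0 ... Sun=6)
Days before July (Jan-Jun): 181; July 1 index = (1 + 181) mod 7 = 0 -> Monday
First Wednesday is July 3
Wednesdays: 3, 10, 17, 24, 31

5 Wednesdays


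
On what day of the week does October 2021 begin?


Target: October 1, 2021
Anchor: Jan 1, 2021. With p = 2021 - 1 = 2020: (p + p//4 - p//100 + p//400) mod 7 = (2020 + 505 - 20 + 5) mod 7 = 2510 mod 7 = 4 -> Friday (Mon=0 ... Sun=6)
Days before October (Jan-Sep): 273 days
Weekday index = (4 + 273) mod 7 = 4

Friday


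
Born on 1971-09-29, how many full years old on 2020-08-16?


Birth: 1971-09-29
Reference: 2020-08-16
Year difference: 2020 - 1971 = 49
Birthday not yet reached in 2020, subtract 1

48 years old


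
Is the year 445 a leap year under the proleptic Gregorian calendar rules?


Gregorian leap year rule: divisible by 4, but not by 100, unless also by 400.
445 is not divisible by 4 -> not a leap year

No


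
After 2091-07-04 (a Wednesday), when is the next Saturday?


Current: Wednesday
Target: Saturday
Days ahead: 3

Next Saturday: 2091-07-07


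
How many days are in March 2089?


March 2089

31 days


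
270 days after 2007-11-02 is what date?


Start: 2007-11-02, add 270 days
November 2007 has 30 days: 30 - 2 = 28 days to November 30 -> 242 left
December 2007 has 31 days -> 211 left
January 2008 has 31 days -> 180 left
February 2008 has 29 days -> 151 left
March 2008 has 31 days -> 120 left
April 2008 has 30 days -> 90 left
May 2008 has 31 days -> 59 left
June 2008 has 30 days -> 29 left
July 2008: 29 <= 31 -> lands on July 29

Result: 2008-07-29


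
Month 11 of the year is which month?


Month 11 of 12

November


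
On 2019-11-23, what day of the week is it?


Date: November 23, 2019
Anchor: Jan 1, 2019. With p = 2019 - 1 = 2018: (p + p//4 - p//100 + p//400) mod 7 = (2018 + 504 - 20 + 5) mod 7 = 2507 mod 7 = 1 -> Tuesday (Mon=0 ... Sun=6)
Days before November (Jan-Oct): 304; offset = 304 + 23 - 1 = 326
Weekday index = (1 + 326) mod 7 = 5

Day of the week: Saturday


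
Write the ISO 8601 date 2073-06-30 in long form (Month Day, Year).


ISO 2073-06-30 parses as year=2073, month=06, day=30
Month 6 -> June

June 30, 2073


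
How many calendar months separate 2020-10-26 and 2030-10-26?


From October 2020 to October 2030
10 years * 12 = 120 months = 120

120 months


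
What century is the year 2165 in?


Century = (year - 1) // 100 + 1
= (2165 - 1) // 100 + 1
= 2164 // 100 + 1
= 21 + 1

22nd century
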